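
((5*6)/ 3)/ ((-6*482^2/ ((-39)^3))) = 98865/ 232324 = 0.43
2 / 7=0.29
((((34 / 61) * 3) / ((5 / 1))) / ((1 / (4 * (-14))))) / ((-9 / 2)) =3808 / 915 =4.16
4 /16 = 1 /4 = 0.25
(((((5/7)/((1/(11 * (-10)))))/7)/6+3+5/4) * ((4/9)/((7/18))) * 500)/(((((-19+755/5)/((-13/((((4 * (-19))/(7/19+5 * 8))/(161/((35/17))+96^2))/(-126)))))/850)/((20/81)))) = -275503663900075000/15760899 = -17480199822.36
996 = 996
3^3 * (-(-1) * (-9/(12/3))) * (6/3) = -243/2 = -121.50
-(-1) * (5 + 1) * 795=4770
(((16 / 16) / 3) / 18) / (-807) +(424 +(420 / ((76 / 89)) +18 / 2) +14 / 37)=28344437837 / 30635334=925.22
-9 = -9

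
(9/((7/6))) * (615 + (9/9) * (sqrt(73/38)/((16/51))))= 4778.37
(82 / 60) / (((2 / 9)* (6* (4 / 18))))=369 / 80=4.61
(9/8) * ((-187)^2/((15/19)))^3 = 293298905328058531/3000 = 97766301776019.51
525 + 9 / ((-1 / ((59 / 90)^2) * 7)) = 3304019 / 6300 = 524.45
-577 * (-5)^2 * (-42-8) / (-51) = -721250 / 51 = -14142.16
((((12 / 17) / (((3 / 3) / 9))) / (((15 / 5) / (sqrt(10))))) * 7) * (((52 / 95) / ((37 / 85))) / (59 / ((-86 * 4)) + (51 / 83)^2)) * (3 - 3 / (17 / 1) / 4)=120035920032 * sqrt(10) / 448891511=845.61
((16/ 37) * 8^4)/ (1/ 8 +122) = 524288/ 36149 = 14.50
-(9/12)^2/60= -3/320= -0.01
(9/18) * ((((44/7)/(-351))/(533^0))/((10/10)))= -22/2457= -0.01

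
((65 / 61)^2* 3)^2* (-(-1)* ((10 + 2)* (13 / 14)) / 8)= 6265569375 / 387683548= 16.16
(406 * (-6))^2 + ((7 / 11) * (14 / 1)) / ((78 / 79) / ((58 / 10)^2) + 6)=13074074771863 / 2203212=5934097.48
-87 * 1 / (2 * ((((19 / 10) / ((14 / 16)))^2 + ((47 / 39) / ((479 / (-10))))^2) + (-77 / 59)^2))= -129467155257469575 / 19104534218848682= -6.78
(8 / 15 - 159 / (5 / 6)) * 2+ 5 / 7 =-39881 / 105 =-379.82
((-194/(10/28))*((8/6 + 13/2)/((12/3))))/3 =-31913/90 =-354.59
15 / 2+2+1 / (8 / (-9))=67 / 8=8.38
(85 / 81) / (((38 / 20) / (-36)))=-3400 / 171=-19.88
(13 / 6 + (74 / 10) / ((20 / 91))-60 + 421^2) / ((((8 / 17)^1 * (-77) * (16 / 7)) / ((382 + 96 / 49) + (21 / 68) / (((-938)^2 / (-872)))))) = -6106544722481681 / 7432922112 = -821553.71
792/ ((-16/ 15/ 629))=-934065/ 2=-467032.50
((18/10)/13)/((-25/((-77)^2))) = -53361/1625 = -32.84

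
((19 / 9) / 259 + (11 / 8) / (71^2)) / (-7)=-791873 / 658031976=-0.00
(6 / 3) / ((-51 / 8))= -16 / 51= -0.31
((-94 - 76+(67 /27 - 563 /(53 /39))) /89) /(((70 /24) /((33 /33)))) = -3330232 /1485855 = -2.24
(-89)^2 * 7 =55447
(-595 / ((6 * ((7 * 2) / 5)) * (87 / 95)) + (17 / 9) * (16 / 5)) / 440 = -170323 / 2296800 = -0.07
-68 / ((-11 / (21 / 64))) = 357 / 176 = 2.03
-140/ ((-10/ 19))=266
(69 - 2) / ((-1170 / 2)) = -67 / 585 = -0.11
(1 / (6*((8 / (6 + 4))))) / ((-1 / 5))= -25 / 24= -1.04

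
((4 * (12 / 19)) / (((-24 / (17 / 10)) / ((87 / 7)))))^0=1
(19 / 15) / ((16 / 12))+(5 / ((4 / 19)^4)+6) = 3266921 / 1280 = 2552.28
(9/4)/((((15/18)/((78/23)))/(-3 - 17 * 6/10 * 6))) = -338013/575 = -587.85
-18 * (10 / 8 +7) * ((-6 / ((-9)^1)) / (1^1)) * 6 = -594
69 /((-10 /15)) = -103.50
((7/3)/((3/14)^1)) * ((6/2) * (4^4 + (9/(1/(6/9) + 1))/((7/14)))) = 128968/15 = 8597.87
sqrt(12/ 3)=2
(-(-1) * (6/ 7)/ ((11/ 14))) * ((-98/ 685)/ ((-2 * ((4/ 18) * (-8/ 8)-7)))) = -5292/ 489775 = -0.01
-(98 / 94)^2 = -2401 / 2209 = -1.09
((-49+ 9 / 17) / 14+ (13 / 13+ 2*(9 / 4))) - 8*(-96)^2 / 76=-4377601 / 4522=-968.07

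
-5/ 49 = -0.10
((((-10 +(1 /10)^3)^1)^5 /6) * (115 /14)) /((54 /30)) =-85142601110259301851 /1120000000000000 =-76020.18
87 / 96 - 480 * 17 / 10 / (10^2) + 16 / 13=-62639 / 10400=-6.02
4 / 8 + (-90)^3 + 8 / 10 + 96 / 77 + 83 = -561264129 / 770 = -728914.45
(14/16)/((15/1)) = 7/120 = 0.06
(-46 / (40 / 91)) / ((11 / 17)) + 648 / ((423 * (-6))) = -1674947 / 10340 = -161.99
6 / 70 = 0.09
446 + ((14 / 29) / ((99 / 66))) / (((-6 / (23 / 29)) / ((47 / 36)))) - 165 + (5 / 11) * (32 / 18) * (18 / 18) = 422251825 / 1498662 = 281.75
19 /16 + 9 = 10.19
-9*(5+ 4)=-81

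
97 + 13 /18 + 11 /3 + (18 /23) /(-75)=1049267 /10350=101.38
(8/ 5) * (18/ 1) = 144/ 5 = 28.80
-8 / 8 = -1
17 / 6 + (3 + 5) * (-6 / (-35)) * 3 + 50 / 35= 1759 / 210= 8.38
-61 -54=-115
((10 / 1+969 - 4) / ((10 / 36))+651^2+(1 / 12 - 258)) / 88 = 5124637 / 1056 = 4852.88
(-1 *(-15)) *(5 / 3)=25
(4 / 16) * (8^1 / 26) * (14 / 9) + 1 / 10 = 257 / 1170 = 0.22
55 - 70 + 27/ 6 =-21/ 2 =-10.50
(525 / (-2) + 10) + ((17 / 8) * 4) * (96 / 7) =-1903 / 14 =-135.93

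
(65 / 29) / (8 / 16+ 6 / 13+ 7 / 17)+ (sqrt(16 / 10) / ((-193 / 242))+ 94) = 1683412 / 17603- 484 * sqrt(10) / 965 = 94.05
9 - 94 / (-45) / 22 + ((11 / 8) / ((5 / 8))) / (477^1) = 238727 / 26235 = 9.10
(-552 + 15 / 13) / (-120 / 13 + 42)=-2387 / 142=-16.81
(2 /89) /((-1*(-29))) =0.00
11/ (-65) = -11/ 65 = -0.17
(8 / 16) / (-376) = -1 / 752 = -0.00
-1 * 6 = -6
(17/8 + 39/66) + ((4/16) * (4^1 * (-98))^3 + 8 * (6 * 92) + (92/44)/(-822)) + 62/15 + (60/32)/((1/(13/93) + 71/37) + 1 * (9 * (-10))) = -35325121267272911/2346459280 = -15054649.18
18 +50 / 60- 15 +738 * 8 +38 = 35675 / 6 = 5945.83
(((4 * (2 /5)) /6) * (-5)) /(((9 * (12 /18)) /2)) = -4 /9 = -0.44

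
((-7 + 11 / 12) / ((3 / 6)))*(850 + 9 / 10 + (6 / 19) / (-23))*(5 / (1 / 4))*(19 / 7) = -561990.12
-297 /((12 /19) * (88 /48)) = -256.50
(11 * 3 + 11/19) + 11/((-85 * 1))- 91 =-92944/1615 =-57.55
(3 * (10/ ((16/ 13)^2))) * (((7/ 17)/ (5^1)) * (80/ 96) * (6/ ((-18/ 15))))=-29575/ 4352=-6.80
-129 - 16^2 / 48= -403 / 3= -134.33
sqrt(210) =14.49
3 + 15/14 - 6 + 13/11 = -115/154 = -0.75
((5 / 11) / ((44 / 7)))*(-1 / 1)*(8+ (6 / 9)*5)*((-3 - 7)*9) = 8925 / 121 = 73.76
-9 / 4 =-2.25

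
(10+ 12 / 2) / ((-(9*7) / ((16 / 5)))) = -256 / 315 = -0.81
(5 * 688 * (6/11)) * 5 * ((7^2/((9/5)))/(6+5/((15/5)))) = 8428000/253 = 33312.25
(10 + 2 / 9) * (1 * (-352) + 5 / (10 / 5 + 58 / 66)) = -612260 / 171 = -3580.47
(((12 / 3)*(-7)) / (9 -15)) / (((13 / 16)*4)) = 56 / 39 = 1.44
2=2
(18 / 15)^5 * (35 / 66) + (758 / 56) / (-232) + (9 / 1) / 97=5865570439 / 4332020000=1.35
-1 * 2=-2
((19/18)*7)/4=133/72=1.85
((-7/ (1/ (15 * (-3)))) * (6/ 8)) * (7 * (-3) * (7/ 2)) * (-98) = 6806835/ 4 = 1701708.75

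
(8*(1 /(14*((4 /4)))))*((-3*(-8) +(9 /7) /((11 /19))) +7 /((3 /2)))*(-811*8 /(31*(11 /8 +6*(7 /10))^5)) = -18961154048000000 /27643690947972561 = -0.69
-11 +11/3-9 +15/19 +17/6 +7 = -217/38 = -5.71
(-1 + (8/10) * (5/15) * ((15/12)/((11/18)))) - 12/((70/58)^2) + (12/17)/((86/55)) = -8.24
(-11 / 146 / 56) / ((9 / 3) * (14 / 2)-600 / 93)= -0.00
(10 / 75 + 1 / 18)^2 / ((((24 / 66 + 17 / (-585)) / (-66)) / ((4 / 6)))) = -4.69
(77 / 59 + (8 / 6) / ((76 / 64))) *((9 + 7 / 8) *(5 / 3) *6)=3225175 / 13452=239.75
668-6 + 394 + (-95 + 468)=1429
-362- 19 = -381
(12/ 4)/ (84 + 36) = 1/ 40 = 0.02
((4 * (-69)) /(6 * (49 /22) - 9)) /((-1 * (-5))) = -12.65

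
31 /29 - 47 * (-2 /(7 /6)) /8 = 4523 /406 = 11.14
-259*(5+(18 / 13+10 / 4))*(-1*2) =4602.23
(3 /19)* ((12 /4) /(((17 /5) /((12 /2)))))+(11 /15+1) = 12448 /4845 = 2.57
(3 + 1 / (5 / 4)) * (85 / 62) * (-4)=-646 / 31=-20.84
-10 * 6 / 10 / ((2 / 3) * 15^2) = -1 / 25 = -0.04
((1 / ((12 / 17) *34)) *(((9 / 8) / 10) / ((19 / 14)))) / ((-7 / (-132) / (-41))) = -2.67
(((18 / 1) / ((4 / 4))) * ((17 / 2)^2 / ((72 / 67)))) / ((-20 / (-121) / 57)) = 133546611 / 320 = 417333.16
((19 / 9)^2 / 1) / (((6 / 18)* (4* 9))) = 361 / 972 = 0.37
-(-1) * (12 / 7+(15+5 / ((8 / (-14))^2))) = 3587 / 112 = 32.03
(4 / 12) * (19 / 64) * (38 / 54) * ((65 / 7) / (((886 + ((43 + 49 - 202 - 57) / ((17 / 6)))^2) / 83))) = 562854955 / 45724984704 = 0.01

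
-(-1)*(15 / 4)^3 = 3375 / 64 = 52.73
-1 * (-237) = 237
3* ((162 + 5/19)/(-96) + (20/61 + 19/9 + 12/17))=8254195/1891488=4.36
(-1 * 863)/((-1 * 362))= 863/362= 2.38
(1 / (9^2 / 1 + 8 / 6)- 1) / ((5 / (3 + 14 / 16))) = -1891 / 2470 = -0.77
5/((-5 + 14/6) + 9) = 0.79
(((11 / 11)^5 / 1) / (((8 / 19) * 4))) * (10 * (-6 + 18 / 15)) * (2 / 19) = -3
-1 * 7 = -7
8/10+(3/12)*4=9/5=1.80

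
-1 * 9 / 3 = -3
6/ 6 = 1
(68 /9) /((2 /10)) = 37.78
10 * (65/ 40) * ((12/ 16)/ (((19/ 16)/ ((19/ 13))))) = 15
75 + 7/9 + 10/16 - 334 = -257.60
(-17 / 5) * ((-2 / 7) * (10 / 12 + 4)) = 493 / 105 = 4.70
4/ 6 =2/ 3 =0.67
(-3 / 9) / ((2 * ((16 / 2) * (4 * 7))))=-1 / 1344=-0.00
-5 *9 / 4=-45 / 4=-11.25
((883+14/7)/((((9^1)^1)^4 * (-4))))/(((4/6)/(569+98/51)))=-8589515/297432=-28.88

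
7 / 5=1.40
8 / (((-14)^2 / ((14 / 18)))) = 2 / 63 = 0.03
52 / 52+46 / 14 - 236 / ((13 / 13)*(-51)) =3182 / 357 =8.91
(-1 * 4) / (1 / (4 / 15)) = -16 / 15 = -1.07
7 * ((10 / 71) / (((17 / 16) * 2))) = 560 / 1207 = 0.46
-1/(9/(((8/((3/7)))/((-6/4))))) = 112/81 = 1.38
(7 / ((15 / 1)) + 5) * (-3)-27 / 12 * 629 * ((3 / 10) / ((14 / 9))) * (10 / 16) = -837707 / 4480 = -186.99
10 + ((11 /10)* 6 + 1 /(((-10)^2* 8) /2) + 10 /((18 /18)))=10641 /400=26.60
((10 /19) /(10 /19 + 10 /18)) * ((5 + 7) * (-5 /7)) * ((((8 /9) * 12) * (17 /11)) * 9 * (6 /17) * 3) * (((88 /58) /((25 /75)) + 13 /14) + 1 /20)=-2095134336 /578347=-3622.63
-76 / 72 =-19 / 18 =-1.06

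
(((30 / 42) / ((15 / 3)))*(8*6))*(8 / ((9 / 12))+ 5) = 107.43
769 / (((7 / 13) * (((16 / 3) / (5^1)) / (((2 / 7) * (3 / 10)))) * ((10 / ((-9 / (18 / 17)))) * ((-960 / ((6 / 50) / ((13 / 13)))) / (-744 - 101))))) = -258492429 / 25088000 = -10.30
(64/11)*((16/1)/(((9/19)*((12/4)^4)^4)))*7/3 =136192/12784876137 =0.00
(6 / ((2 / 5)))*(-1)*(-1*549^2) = 4521015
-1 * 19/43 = -19/43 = -0.44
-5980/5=-1196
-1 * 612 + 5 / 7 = -4279 / 7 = -611.29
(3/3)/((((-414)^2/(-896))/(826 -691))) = -1120/1587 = -0.71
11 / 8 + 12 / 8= 23 / 8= 2.88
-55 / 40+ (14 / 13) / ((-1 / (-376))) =41969 / 104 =403.55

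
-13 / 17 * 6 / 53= -78 / 901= -0.09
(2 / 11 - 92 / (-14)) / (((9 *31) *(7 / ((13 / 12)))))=1690 / 451143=0.00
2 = 2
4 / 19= 0.21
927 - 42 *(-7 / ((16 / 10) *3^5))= 300593 / 324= 927.76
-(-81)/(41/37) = 2997/41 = 73.10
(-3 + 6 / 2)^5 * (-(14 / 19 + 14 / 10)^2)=0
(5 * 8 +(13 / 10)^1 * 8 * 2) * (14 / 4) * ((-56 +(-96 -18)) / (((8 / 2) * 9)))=-9044 / 9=-1004.89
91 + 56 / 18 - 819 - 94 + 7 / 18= -1637 / 2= -818.50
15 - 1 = 14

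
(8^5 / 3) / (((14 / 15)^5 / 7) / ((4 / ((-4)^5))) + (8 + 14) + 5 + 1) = 5205.12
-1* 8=-8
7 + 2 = 9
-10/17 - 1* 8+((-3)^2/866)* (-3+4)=-126283/14722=-8.58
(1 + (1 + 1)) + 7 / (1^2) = 10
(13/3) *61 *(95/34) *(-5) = -376675/102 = -3692.89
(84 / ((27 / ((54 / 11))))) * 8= 1344 / 11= 122.18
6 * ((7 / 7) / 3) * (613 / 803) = 1226 / 803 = 1.53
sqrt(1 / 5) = sqrt(5) / 5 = 0.45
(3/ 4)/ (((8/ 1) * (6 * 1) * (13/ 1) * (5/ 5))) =0.00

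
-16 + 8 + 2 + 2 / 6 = -17 / 3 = -5.67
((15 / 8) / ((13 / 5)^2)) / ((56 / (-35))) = -1875 / 10816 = -0.17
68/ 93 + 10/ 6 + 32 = 3199/ 93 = 34.40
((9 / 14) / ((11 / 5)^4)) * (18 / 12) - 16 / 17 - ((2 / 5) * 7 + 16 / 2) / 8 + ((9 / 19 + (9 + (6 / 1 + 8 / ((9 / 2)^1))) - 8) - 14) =-20850761809 / 2979297090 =-7.00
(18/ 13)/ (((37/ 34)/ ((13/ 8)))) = 153/ 74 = 2.07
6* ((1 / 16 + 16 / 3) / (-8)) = -259 / 64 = -4.05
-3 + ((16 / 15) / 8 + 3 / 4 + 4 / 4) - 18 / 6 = -4.12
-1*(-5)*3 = 15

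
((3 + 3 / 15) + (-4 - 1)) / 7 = -9 / 35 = -0.26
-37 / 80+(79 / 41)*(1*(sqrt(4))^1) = 3.39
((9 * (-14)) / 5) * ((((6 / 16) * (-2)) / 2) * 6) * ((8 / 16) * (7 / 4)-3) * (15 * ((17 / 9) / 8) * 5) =-273105 / 128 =-2133.63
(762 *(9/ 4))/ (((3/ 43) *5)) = 49149/ 10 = 4914.90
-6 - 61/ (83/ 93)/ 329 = -169515/ 27307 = -6.21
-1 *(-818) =818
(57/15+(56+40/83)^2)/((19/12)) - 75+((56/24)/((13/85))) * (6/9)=149500684669/76571235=1952.44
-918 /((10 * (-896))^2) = -459 /40140800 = -0.00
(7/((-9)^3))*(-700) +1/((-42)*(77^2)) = 406729157/60511374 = 6.72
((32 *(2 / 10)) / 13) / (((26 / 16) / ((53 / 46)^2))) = 179776 / 447005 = 0.40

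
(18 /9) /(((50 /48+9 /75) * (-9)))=-400 /2091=-0.19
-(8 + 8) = -16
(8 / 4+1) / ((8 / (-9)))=-27 / 8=-3.38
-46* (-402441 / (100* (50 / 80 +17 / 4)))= 949348 / 25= 37973.92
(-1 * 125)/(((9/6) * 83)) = -250/249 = -1.00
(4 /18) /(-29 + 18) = -2 /99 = -0.02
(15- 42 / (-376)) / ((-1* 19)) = -2841 / 3572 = -0.80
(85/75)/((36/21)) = 119/180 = 0.66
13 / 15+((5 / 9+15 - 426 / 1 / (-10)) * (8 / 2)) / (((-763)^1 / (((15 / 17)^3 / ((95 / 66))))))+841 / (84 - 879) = -19064851072 / 56622889995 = -0.34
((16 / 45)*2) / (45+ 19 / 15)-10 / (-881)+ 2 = 1858748 / 917121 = 2.03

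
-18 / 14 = -1.29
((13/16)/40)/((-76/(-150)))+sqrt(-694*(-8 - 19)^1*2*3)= 195/4864+18*sqrt(347)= 335.34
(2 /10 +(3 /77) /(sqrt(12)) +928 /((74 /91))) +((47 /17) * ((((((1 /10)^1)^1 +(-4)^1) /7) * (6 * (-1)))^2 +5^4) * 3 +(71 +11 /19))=sqrt(3) /154 +5588574401 /861175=6489.49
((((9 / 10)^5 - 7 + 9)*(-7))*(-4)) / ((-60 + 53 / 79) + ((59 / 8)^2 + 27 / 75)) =-1146032776 / 72340125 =-15.84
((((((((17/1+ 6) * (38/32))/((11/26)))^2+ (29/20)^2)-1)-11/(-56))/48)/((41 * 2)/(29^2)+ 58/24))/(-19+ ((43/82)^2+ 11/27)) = -215650484391291561/114349805302040000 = -1.89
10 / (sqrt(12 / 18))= 12.25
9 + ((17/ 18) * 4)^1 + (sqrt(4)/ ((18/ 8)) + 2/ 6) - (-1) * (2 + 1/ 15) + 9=376/ 15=25.07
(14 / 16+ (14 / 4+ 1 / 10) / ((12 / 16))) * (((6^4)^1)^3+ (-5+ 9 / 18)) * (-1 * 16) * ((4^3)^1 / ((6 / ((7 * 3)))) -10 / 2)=-43285752018343.80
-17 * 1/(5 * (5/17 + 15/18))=-1734/575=-3.02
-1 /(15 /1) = -1 /15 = -0.07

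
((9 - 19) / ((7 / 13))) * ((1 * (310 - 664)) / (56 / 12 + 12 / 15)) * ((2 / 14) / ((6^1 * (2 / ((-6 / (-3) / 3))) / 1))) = 19175 / 2009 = 9.54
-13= -13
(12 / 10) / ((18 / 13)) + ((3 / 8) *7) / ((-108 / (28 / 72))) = 22219 / 25920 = 0.86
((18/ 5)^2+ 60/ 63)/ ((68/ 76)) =15.55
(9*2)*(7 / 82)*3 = 4.61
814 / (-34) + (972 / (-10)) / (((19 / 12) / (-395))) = 7824643 / 323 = 24224.90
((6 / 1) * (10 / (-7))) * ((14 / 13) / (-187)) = 0.05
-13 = -13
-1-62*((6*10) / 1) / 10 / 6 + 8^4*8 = 32705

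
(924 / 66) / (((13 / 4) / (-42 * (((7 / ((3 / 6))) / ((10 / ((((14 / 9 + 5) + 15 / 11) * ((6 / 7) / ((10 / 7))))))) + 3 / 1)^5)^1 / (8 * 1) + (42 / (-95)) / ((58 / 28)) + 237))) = -1727934904154964247754914 / 912522200712890625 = -1893581.22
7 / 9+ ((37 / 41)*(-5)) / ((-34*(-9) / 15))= 6983 / 12546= 0.56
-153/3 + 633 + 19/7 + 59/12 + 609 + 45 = 104465/84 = 1243.63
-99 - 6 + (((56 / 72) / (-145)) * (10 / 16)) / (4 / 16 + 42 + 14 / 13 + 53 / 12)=-19439293 / 185136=-105.00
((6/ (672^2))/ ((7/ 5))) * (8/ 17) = 5/ 1119552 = 0.00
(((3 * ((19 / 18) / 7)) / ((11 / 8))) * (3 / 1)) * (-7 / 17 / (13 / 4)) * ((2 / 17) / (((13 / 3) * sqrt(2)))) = -912 * sqrt(2) / 537251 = -0.00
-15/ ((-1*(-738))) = -5/ 246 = -0.02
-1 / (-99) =1 / 99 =0.01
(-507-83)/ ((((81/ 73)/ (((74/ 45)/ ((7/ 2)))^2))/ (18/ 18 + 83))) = -754724224/ 76545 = -9859.88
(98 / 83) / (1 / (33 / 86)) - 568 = -2025575 / 3569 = -567.55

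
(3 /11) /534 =1 /1958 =0.00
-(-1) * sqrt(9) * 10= 30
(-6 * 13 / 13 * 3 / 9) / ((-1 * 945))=2 / 945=0.00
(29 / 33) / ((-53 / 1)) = -29 / 1749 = -0.02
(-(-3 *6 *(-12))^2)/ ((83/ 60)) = -2799360/ 83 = -33727.23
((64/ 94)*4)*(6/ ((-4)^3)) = -12/ 47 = -0.26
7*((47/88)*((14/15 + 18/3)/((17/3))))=4277/935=4.57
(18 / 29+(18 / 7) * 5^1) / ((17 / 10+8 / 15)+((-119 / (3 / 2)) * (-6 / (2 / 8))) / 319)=902880 / 549451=1.64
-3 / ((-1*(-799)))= -3 / 799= -0.00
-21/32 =-0.66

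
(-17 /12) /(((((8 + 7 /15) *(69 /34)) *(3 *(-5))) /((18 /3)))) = 289 /8763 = 0.03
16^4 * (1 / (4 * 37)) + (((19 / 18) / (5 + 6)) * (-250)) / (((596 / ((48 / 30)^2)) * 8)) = 241673354 / 545787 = 442.80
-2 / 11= -0.18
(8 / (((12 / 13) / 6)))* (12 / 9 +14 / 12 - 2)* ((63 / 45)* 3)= 546 / 5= 109.20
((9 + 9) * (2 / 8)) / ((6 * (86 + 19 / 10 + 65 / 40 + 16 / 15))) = 90 / 10871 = 0.01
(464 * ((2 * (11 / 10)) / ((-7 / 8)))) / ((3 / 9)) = -122496 / 35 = -3499.89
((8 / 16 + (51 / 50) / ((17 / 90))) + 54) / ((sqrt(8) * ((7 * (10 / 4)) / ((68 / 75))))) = 10183 * sqrt(2) / 13125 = 1.10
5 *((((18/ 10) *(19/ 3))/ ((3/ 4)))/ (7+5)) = 19/ 3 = 6.33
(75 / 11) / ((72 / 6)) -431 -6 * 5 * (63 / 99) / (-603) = -3806459 / 8844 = -430.40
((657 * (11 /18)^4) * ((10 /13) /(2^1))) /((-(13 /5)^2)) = -133599125 /25625808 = -5.21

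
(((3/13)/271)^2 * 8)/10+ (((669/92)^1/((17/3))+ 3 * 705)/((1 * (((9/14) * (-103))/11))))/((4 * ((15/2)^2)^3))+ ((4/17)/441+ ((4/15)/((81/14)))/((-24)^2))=805516563569164043/6695671595415996375000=0.00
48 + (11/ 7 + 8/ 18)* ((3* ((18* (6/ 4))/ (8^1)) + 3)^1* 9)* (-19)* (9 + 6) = -67817.62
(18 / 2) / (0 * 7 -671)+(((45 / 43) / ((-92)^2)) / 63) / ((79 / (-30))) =-905744877 / 67524560488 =-0.01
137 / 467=0.29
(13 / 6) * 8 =52 / 3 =17.33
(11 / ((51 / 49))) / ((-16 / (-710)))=191345 / 408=468.98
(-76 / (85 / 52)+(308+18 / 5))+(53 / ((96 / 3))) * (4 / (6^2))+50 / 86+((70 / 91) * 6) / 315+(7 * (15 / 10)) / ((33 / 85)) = 308659672891 / 1053692640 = 292.93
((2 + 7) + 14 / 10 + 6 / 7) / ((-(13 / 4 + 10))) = -1576 / 1855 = -0.85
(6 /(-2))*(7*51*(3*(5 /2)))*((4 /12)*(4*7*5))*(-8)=2998800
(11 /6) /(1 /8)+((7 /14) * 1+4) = 115 /6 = 19.17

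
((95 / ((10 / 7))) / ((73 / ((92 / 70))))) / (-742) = -437 / 270830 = -0.00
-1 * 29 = -29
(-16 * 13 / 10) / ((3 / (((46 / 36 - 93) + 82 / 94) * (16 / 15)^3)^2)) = -2576811815333789696 / 30571697109375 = -84287.50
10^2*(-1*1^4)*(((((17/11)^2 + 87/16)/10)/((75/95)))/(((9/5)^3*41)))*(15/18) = -0.35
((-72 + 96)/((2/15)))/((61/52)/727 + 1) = 1360944/7573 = 179.71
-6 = -6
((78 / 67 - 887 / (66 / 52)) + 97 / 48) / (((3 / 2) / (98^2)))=-59088108191 / 13266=-4454101.33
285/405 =19/27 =0.70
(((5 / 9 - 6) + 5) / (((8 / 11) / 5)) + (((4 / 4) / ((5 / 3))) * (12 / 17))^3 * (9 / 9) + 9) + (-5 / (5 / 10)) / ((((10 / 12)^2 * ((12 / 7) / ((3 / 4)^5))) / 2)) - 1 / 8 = 2700699649 / 1414944000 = 1.91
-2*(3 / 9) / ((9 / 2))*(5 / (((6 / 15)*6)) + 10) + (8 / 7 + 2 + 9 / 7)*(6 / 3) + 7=7976 / 567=14.07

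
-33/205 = -0.16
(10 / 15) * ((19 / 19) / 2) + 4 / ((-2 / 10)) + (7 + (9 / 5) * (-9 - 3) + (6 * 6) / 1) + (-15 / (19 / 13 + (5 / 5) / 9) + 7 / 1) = -2221 / 2760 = -0.80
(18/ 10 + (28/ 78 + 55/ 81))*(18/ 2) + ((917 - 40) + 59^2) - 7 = 2560277/ 585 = 4376.54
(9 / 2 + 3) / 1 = 15 / 2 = 7.50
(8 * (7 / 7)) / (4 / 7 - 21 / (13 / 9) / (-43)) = 8.80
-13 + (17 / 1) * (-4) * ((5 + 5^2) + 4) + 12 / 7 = -16263 / 7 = -2323.29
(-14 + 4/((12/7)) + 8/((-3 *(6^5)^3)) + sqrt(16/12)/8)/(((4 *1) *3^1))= -2057059307521/2115832430592 + sqrt(3)/144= -0.96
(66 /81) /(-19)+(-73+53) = -10282 /513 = -20.04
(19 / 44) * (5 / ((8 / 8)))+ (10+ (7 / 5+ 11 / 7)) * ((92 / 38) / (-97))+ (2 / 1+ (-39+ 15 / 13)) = -1254892493 / 36896860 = -34.01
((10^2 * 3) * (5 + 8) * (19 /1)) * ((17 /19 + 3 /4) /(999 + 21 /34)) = 1381250 /11329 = 121.92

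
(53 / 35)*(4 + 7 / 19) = 4399 / 665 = 6.62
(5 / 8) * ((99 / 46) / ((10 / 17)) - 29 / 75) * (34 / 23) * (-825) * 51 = -1076584245 / 8464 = -127195.68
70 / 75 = 14 / 15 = 0.93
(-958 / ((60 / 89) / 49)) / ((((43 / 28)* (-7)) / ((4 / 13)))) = 16711352 / 8385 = 1993.01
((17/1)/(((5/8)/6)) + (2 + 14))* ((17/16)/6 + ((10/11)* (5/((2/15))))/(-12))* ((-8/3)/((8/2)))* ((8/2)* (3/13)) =630112/2145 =293.76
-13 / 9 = -1.44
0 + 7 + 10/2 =12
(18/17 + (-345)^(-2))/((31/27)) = 6427401/6969575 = 0.92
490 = 490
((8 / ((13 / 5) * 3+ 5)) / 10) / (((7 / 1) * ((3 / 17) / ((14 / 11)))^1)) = 17 / 264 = 0.06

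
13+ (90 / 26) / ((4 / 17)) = 27.71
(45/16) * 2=45/8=5.62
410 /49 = 8.37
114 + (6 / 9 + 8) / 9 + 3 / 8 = 24913 / 216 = 115.34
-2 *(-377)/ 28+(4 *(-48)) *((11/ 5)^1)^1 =-395.47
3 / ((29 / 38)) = 114 / 29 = 3.93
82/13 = 6.31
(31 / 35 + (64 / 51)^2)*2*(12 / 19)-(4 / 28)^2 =655849 / 212415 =3.09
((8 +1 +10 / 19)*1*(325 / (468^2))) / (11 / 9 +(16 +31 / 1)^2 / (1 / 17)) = 4525 / 12021557184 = 0.00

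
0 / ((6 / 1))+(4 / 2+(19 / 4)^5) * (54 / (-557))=-66909969 / 285184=-234.62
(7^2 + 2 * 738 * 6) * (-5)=-44525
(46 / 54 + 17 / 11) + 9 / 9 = 3.40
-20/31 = -0.65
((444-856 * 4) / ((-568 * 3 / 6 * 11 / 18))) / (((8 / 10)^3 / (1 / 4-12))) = -39391875 / 99968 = -394.04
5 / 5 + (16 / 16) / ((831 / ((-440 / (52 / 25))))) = 8053 / 10803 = 0.75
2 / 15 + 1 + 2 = 47 / 15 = 3.13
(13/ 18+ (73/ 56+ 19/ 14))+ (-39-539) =-289607/ 504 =-574.62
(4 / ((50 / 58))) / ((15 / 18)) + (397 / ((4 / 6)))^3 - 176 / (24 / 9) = 211176298443 / 1000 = 211176298.44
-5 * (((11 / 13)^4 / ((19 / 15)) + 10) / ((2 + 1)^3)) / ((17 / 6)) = -56462050 / 83026827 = -0.68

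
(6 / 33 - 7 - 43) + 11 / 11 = -537 / 11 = -48.82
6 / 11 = 0.55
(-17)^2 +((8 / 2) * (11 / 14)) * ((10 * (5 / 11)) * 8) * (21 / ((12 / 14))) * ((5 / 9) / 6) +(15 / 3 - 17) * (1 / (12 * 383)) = 5669522 / 10341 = 548.26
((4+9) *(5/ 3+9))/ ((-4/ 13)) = -1352/ 3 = -450.67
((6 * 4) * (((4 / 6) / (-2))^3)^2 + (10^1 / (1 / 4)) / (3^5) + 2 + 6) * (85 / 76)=14110 / 1539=9.17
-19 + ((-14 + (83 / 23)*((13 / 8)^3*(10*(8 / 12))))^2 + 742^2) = 43565948145529 / 78004224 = 558507.55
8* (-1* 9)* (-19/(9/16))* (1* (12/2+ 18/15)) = 87552/5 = 17510.40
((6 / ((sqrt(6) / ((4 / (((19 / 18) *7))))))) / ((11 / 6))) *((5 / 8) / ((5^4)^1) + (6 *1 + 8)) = 756054 *sqrt(6) / 182875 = 10.13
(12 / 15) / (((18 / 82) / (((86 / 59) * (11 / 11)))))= 14104 / 2655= 5.31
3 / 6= 1 / 2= 0.50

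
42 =42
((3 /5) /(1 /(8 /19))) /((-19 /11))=-264 /1805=-0.15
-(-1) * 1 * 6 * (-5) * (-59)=1770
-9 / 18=-1 / 2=-0.50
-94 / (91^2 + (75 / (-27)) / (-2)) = -0.01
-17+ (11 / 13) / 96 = -21205 / 1248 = -16.99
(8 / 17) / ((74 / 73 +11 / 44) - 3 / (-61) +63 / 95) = 13537120 / 56843427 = 0.24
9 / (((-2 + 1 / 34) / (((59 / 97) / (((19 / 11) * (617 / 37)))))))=-7347978 / 76187777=-0.10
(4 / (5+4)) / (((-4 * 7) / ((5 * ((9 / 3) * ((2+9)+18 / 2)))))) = -100 / 21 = -4.76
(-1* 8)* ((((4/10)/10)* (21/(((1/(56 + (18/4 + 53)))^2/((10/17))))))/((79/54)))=-233735544/6715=-34807.97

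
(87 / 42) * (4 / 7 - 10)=-957 / 49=-19.53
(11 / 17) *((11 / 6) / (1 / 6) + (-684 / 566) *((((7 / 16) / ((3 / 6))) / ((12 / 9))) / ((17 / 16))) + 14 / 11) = 609984 / 81787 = 7.46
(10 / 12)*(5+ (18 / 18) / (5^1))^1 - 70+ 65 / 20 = -749 / 12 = -62.42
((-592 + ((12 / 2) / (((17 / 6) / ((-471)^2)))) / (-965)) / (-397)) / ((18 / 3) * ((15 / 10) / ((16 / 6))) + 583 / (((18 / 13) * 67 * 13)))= 85375325664 / 121222467205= 0.70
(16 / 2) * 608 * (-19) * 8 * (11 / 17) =-8132608 / 17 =-478388.71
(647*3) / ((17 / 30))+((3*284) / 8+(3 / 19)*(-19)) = 119979 / 34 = 3528.79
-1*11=-11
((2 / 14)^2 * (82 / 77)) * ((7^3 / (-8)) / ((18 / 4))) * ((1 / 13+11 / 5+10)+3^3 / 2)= -45797 / 8580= -5.34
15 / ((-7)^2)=15 / 49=0.31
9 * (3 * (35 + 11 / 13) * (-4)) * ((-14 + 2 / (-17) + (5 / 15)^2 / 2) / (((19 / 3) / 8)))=22211424 / 323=68766.02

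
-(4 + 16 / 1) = -20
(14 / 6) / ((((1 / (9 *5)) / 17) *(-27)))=-595 / 9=-66.11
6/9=2/3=0.67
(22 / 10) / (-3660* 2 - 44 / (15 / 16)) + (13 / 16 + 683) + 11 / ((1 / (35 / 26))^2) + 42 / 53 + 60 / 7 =9881544705481 / 13856980592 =713.11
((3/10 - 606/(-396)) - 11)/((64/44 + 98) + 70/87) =-2581/28220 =-0.09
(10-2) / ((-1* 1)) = -8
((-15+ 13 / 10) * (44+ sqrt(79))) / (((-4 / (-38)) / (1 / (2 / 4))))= -57266 / 5 - 2603 * sqrt(79) / 10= -13766.80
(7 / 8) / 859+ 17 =17.00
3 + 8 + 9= 20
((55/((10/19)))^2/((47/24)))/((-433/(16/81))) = -1397792/549477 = -2.54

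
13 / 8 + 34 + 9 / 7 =2067 / 56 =36.91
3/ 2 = 1.50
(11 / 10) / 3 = 0.37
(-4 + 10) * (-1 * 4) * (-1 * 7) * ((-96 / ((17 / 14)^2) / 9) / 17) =-351232 / 4913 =-71.49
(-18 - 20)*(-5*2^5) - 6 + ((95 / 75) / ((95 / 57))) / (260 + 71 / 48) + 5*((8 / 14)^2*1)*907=16593593834 / 2196425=7554.82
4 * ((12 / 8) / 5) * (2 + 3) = 6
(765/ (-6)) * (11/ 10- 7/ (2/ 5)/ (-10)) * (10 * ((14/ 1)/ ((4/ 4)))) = -101745/ 2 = -50872.50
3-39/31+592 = 18406/31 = 593.74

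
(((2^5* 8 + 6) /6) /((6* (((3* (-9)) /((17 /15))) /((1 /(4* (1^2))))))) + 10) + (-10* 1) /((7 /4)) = 859211 /204120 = 4.21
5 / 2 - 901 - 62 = -1921 / 2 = -960.50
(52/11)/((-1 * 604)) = -13/1661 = -0.01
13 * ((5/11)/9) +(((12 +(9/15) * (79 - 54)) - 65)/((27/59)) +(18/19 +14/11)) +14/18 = -447956/5643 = -79.38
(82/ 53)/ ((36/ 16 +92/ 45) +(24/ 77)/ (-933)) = 353457720/ 981008323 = 0.36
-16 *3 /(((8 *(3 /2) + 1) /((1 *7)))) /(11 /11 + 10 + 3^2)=-84 /65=-1.29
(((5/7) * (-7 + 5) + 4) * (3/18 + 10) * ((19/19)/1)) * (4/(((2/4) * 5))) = 41.83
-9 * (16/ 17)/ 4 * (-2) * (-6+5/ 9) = -392/ 17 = -23.06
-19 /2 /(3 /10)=-95 /3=-31.67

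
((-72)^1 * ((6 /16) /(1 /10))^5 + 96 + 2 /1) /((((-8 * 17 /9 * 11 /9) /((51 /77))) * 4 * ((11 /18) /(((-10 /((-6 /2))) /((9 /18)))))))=24865573995 /4770304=5212.58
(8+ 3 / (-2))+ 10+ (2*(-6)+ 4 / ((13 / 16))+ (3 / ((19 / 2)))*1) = 4811 / 494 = 9.74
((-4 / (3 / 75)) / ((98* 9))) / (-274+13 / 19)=950 / 2290113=0.00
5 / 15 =1 / 3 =0.33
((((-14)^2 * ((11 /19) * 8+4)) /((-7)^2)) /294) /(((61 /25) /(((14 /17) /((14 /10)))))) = 82000 /2896341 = 0.03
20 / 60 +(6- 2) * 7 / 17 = 101 / 51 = 1.98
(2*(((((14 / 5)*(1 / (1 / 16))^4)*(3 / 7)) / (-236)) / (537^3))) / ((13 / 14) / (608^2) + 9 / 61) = -20689260118016 / 709265304833555565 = -0.00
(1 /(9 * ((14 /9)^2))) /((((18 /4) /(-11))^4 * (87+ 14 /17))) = 0.02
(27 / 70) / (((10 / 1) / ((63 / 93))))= 81 / 3100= 0.03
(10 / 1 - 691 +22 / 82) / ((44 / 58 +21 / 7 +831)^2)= -11736155 / 12013558912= -0.00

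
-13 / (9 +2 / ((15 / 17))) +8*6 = 46.85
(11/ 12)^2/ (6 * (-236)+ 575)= -121/ 121104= -0.00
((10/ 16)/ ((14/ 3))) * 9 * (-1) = -135/ 112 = -1.21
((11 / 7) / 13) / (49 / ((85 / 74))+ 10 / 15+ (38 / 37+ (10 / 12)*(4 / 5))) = 103785 / 38652796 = 0.00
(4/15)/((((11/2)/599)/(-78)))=-2265.31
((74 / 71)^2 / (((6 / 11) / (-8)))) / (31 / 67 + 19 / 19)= -8071624 / 741027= -10.89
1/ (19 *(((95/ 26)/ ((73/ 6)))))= 949/ 5415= 0.18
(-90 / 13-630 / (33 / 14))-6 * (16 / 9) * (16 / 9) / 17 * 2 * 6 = -6291994 / 21879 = -287.58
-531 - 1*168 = -699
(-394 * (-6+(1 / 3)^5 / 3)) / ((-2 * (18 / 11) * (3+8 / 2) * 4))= -25.79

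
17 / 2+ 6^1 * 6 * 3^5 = 17513 / 2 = 8756.50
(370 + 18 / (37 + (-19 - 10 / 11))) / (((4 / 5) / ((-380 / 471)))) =-374.20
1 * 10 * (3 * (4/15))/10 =4/5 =0.80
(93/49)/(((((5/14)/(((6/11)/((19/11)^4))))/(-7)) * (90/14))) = -1155308/3258025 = -0.35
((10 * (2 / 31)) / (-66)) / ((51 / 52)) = -520 / 52173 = -0.01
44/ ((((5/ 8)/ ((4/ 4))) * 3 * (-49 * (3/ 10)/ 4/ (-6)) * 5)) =5632/ 735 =7.66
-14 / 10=-1.40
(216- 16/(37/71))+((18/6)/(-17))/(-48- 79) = 185.30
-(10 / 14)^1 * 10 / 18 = -0.40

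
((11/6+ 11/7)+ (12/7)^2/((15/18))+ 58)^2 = 9110511601/2160900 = 4216.07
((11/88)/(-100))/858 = -1/686400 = -0.00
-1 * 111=-111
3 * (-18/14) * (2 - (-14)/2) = -34.71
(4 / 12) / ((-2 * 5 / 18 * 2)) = -3 / 10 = -0.30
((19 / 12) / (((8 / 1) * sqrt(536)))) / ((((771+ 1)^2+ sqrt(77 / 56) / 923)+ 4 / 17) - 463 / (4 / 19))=-5068193 * sqrt(737) / 4466791600644575100277296+ 11110767216851393 * sqrt(134) / 8933583201289150200554592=0.00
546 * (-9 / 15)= -327.60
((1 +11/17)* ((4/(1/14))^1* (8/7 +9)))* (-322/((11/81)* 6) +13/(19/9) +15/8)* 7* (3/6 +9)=-4504003854/187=-24085582.11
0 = 0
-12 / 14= -0.86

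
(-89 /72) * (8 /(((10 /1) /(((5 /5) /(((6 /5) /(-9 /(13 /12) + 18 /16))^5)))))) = 5915946665705625 /778657857536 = 7597.62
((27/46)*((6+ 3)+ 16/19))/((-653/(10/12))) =-8415/1141444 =-0.01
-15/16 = -0.94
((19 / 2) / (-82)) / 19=-1 / 164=-0.01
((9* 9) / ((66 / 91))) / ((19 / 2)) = 2457 / 209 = 11.76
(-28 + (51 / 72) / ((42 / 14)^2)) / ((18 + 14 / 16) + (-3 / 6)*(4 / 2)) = -6031 / 3861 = -1.56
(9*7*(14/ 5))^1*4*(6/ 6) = 3528/ 5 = 705.60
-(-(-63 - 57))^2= -14400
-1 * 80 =-80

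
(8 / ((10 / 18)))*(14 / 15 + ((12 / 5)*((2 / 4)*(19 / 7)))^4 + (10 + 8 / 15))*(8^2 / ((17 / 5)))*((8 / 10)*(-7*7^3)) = -3430253862912 / 53125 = -64569484.48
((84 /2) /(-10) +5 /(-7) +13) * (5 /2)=283 /14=20.21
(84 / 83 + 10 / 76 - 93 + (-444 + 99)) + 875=438.14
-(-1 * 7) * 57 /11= 36.27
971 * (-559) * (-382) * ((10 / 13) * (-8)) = -1275971680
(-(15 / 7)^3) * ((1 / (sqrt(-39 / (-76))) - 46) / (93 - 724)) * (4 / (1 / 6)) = -3726000 / 216433 + 54000 * sqrt(741) / 2813629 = -16.69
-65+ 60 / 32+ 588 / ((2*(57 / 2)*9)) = -84787 / 1368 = -61.98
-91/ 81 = -1.12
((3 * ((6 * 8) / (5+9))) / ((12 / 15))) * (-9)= -810 / 7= -115.71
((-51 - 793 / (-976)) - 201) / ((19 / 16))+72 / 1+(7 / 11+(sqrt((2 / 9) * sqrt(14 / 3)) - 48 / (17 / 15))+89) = -327739 / 3553+6^(3 / 4) * 7^(1 / 4) / 9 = -91.55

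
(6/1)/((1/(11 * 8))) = 528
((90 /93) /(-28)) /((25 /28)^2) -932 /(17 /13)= -46952356 /65875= -712.75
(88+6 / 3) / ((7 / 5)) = 450 / 7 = 64.29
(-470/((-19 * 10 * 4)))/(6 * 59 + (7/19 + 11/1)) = 47/27768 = 0.00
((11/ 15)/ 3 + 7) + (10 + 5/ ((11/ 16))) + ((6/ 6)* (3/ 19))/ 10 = 92293/ 3762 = 24.53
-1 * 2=-2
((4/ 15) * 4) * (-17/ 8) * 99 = -1122/ 5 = -224.40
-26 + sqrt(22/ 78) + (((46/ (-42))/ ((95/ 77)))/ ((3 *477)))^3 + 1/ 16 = -28151502440405876557/ 1085359130222526000 + sqrt(429)/ 39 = -25.41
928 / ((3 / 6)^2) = 3712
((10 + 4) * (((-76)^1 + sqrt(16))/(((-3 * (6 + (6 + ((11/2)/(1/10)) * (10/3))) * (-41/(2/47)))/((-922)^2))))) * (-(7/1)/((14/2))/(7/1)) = 122412096/564611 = 216.81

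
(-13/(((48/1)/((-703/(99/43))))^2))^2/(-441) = -141117809663656803289/224876626399789056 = -627.53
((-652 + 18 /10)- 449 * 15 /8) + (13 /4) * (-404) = -112203 /40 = -2805.08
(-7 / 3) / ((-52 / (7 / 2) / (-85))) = -4165 / 312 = -13.35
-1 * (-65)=65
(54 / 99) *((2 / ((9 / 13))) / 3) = 52 / 99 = 0.53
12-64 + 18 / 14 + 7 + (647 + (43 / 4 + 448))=29737 / 28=1062.04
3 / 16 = 0.19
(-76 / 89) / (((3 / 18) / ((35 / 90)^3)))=-6517 / 21627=-0.30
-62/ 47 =-1.32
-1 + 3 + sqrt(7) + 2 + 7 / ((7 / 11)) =sqrt(7) + 15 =17.65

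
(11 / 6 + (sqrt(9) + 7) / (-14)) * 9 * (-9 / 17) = -5.33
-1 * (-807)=807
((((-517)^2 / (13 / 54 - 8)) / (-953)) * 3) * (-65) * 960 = -2701971043200 / 399307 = -6766650.83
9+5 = 14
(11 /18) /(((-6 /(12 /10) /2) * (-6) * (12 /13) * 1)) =143 /3240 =0.04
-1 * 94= -94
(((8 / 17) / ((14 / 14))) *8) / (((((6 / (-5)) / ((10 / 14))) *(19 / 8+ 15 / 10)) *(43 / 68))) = -25600 / 27993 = -0.91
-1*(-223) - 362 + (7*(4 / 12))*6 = -125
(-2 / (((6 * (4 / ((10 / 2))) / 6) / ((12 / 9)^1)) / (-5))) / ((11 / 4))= 200 / 33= 6.06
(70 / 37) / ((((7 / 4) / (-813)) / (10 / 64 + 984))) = -128019045 / 148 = -864993.55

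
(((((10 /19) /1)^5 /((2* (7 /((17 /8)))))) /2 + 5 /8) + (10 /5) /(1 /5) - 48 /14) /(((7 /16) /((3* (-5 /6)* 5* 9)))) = -32087985975 /17332693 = -1851.30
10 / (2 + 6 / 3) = 5 / 2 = 2.50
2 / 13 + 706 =9180 / 13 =706.15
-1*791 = -791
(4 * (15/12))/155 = 1/31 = 0.03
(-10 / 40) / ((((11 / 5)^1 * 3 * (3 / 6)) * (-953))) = 5 / 62898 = 0.00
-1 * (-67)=67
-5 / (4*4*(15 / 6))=-1 / 8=-0.12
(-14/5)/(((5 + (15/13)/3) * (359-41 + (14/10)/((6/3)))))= -26/15935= -0.00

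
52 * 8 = 416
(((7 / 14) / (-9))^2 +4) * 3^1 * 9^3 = 35019 / 4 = 8754.75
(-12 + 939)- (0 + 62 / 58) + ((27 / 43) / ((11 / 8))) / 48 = 25402253 / 27434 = 925.94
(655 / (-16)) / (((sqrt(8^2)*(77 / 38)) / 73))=-908485 / 4928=-184.35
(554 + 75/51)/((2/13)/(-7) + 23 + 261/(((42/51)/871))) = 1718626/854153661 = 0.00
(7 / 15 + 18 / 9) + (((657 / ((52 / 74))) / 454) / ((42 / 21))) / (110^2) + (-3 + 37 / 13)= 1982091647 / 856970400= 2.31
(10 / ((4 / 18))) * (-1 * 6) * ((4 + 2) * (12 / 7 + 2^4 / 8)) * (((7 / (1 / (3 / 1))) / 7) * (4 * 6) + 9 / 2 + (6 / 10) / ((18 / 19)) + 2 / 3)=-3276936 / 7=-468133.71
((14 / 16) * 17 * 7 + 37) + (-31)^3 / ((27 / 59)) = -14030869 / 216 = -64957.73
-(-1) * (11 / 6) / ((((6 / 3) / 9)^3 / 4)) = 2673 / 4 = 668.25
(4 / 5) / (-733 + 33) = -1 / 875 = -0.00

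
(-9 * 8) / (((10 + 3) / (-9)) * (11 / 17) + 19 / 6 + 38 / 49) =-1079568 / 45095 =-23.94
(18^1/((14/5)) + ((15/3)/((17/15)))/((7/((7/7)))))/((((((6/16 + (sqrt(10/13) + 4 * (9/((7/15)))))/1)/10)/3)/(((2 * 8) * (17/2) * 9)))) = 819136281600/244944293 - 812851200 * sqrt(130)/244944293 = 3306.34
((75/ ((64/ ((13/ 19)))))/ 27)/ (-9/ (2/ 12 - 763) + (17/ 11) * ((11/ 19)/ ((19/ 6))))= 28262975/ 280136448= 0.10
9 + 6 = 15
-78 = -78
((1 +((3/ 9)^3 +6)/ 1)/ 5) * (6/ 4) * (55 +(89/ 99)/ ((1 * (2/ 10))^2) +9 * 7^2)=975251/ 891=1094.56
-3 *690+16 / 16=-2069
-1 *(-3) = 3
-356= -356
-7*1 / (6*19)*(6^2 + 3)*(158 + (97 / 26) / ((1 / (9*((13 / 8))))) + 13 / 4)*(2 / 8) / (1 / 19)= -314223 / 128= -2454.87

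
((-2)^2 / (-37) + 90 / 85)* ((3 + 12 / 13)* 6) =828 / 37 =22.38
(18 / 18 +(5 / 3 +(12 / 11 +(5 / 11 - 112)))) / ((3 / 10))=-35570 / 99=-359.29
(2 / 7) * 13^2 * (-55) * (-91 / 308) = 10985 / 14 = 784.64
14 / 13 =1.08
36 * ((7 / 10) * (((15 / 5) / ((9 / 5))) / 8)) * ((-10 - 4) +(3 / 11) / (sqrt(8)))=-147 / 2 +63 * sqrt(2) / 176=-72.99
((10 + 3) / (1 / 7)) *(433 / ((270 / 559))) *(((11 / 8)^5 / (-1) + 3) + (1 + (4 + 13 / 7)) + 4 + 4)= 9341164718873 / 8847360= 1055813.79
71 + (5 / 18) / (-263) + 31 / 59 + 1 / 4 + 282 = 197622607 / 558612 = 353.77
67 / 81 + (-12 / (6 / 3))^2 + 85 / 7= 27766 / 567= 48.97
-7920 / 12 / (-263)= 660 / 263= 2.51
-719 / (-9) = 79.89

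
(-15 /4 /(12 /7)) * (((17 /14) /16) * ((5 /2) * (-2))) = 425 /512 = 0.83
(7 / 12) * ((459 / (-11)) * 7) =-7497 / 44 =-170.39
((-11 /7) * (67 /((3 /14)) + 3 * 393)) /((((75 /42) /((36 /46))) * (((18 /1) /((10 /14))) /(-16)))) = 315040 /483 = 652.26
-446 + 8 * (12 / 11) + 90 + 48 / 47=-179012 / 517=-346.25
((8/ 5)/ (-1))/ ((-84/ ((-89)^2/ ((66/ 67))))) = 530707/ 3465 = 153.16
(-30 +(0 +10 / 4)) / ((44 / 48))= -30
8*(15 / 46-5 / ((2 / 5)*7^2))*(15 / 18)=1600 / 3381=0.47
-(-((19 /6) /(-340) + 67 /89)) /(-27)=-134989 /4902120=-0.03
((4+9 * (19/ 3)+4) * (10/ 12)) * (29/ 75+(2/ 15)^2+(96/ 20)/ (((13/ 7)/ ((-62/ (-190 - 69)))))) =110731/ 1998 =55.42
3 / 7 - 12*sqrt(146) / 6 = 3 / 7 - 2*sqrt(146) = -23.74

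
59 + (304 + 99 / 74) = 26961 / 74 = 364.34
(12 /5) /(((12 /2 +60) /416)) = 832 /55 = 15.13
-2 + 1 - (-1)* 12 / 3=3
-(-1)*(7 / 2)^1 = 7 / 2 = 3.50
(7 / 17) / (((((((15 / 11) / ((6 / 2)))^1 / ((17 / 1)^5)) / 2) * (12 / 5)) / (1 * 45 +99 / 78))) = 2578877917 / 52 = 49593806.10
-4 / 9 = -0.44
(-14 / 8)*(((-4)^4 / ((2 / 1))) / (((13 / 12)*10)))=-20.68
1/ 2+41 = 41.50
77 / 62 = 1.24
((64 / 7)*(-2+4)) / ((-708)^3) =-2 / 38816631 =-0.00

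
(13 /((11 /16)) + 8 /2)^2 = 63504 /121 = 524.83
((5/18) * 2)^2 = 25/81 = 0.31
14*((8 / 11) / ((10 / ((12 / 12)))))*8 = 448 / 55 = 8.15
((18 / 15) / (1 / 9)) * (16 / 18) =48 / 5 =9.60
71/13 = 5.46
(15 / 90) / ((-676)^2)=1 / 2741856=0.00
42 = 42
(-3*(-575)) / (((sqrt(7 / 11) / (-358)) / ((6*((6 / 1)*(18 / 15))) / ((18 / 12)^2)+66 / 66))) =-12474510*sqrt(77) / 7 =-15637625.86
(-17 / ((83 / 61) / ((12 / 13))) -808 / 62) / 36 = -205420 / 301041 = -0.68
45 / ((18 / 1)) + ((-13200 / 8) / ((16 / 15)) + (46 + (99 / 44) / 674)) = -2019805 / 1348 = -1498.37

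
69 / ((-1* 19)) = -69 / 19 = -3.63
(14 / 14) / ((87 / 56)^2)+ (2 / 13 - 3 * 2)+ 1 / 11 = -5780839 / 1082367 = -5.34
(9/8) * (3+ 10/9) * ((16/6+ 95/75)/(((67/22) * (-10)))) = -24013/40200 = -0.60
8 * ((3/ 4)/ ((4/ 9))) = 27/ 2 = 13.50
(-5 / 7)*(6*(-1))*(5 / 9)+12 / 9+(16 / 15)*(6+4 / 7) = 1126 / 105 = 10.72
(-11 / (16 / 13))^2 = 20449 / 256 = 79.88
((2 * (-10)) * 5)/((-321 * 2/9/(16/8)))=300/107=2.80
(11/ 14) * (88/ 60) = 121/ 105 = 1.15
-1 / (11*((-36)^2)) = -1 / 14256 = -0.00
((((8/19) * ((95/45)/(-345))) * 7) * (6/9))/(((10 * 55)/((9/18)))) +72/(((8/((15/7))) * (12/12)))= 345819179/17931375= 19.29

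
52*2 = 104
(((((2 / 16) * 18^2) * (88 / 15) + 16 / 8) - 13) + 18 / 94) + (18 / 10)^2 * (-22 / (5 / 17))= -91418 / 5875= -15.56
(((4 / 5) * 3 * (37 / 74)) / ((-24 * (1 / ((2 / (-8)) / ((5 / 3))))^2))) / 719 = -9 / 5752000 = -0.00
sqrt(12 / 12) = 1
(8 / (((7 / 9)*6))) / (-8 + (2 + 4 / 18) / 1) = -27 / 91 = -0.30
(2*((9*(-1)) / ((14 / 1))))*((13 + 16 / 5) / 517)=-729 / 18095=-0.04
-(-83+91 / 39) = 242 / 3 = 80.67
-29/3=-9.67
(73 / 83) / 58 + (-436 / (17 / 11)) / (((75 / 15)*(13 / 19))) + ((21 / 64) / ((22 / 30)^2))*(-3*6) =-93.43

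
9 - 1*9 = 0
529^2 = 279841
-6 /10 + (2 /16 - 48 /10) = -211 /40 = -5.28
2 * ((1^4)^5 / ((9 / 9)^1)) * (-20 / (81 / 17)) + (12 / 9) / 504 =-8.39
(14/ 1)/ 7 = 2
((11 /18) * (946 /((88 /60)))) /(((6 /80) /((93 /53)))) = 1466300 /159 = 9222.01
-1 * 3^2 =-9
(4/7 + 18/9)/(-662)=-9/2317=-0.00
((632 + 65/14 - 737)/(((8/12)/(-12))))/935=2529/1309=1.93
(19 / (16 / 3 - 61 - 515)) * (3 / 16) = -171 / 27392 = -0.01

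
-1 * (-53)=53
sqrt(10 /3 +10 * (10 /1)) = sqrt(930) /3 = 10.17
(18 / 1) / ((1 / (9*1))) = 162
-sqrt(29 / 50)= -sqrt(58) / 10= -0.76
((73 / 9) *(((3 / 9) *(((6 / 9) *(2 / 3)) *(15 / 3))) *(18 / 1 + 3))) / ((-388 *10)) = -0.03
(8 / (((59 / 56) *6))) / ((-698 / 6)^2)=672 / 7186259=0.00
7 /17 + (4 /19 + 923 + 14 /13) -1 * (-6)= 3908006 /4199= 930.70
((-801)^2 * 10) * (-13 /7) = -83408130 /7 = -11915447.14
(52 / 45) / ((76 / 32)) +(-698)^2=416559836 / 855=487204.49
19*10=190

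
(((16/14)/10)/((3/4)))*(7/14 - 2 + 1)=-8/105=-0.08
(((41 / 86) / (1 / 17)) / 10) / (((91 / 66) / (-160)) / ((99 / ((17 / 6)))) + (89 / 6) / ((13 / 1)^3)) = 480267504288 / 3854752243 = 124.59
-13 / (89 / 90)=-1170 / 89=-13.15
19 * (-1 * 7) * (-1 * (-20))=-2660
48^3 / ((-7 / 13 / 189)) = -38817792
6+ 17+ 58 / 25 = 633 / 25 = 25.32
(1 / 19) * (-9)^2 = 81 / 19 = 4.26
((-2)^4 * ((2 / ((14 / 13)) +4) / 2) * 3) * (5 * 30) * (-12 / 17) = -1771200 / 119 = -14884.03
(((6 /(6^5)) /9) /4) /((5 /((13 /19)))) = 13 /4432320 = 0.00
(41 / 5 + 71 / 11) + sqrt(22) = sqrt(22) + 806 / 55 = 19.34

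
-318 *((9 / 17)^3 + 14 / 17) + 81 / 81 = -1513537 / 4913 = -308.07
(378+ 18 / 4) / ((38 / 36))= 6885 / 19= 362.37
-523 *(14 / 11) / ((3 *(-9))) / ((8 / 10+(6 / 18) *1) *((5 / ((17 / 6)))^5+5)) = 611540762 / 621705843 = 0.98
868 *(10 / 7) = 1240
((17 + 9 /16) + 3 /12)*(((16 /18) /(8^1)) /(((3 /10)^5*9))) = 593750 /6561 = 90.50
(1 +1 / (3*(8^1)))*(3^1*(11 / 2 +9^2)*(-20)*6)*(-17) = 551437.50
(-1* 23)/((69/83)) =-83/3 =-27.67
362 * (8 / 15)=2896 / 15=193.07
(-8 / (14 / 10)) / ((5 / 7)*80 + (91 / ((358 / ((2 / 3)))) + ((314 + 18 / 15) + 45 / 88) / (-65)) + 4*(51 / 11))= -614328000 / 7633097833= -0.08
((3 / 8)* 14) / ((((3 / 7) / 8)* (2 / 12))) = 588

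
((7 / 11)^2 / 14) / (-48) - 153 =-1777255 / 11616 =-153.00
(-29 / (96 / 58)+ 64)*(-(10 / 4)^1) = -11155 / 96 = -116.20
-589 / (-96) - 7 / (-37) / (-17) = 369809 / 60384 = 6.12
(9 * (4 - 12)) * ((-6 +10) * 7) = -2016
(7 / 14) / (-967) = -1 / 1934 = -0.00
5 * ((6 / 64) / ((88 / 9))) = 135 / 2816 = 0.05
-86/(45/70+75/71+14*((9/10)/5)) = -20.38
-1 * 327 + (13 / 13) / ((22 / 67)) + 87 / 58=-3547 / 11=-322.45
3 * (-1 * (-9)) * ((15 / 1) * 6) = 2430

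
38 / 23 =1.65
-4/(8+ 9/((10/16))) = -5/28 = -0.18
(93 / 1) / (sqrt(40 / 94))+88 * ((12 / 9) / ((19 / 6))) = 704 / 19+93 * sqrt(235) / 10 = 179.62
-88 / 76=-1.16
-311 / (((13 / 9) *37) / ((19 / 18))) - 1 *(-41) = 33533 / 962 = 34.86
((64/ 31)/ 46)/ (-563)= -0.00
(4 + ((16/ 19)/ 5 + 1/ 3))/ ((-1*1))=-1283/ 285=-4.50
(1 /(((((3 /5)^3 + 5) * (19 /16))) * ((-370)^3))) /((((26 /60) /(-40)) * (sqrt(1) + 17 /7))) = 175 /2039340433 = 0.00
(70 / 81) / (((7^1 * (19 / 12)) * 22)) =20 / 5643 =0.00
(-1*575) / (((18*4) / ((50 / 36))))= -14375 / 1296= -11.09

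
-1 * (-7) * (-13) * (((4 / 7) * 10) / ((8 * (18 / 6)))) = -65 / 3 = -21.67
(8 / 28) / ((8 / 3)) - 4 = -109 / 28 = -3.89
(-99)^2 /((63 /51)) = 55539 /7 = 7934.14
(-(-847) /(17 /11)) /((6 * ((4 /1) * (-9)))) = -2.54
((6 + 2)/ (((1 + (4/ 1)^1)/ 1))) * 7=56/ 5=11.20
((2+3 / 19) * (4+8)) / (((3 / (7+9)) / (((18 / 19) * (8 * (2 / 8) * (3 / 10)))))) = 141696 / 1805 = 78.50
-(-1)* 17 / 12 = 17 / 12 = 1.42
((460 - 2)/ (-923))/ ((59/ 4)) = -1832/ 54457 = -0.03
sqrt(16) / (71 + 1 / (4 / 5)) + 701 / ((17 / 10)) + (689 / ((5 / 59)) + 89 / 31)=382794744 / 44795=8545.48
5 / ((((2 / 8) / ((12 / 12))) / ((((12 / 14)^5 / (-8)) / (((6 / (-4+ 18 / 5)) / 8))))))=10368 / 16807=0.62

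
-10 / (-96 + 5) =10 / 91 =0.11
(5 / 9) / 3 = 5 / 27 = 0.19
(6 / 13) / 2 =3 / 13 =0.23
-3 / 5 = -0.60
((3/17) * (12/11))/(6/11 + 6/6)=36/289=0.12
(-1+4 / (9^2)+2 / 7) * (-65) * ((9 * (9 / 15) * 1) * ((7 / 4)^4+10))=24313861 / 5376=4522.67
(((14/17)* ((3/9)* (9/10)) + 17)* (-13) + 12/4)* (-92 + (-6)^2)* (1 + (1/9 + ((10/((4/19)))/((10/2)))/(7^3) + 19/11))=14639790164/412335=35504.60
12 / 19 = 0.63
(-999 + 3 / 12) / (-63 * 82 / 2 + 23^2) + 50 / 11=454745 / 90376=5.03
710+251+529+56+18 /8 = 6193 /4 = 1548.25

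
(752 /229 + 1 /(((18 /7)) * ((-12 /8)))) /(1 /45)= 93505 /687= 136.11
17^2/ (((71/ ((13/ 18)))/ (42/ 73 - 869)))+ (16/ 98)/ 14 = -2552.94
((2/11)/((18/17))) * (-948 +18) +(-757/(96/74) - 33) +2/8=-409711/528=-775.97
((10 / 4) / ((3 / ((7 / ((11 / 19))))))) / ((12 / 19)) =12635 / 792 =15.95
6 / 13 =0.46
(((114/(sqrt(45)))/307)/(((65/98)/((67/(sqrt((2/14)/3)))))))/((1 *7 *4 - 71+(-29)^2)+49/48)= 1710912 *sqrt(105)/546667225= 0.03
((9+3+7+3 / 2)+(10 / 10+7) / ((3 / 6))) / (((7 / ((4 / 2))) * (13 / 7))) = 73 / 13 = 5.62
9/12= 3/4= 0.75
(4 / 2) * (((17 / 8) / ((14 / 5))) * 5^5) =265625 / 56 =4743.30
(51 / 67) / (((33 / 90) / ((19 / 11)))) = 29070 / 8107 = 3.59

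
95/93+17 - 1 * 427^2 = -16954921/93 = -182310.98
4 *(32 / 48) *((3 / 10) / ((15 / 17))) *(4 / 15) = 272 / 1125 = 0.24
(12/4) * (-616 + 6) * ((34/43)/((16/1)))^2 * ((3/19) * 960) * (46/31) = -1094760900/1089061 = -1005.23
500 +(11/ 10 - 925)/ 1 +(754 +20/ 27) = 89327/ 270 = 330.84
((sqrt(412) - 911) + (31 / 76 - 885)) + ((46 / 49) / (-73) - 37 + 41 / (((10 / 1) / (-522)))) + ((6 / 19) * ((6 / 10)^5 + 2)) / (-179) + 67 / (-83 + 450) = -221706965375848613 / 55808666987500 + 2 * sqrt(103) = -3952.33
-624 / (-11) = 624 / 11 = 56.73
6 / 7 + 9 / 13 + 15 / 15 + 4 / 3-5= -305 / 273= -1.12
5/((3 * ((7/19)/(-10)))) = -950/21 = -45.24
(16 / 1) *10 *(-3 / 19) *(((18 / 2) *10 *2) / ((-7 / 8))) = 691200 / 133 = 5196.99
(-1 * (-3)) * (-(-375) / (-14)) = -1125 / 14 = -80.36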